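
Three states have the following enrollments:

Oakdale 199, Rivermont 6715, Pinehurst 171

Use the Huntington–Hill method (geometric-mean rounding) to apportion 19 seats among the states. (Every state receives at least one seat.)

Oakdale: 1, Rivermont: 17, Pinehurst: 1

With divisor 396: modified quotas Oakdale 0.503, Rivermont 16.957, Pinehurst 0.432.
Geometric-mean thresholds: Oakdale (min 1), Rivermont √(16·17)=16.492, Pinehurst (min 1).
Each quota rounded against its threshold gives Oakdale 1, Rivermont 17, Pinehurst 1 (total 19).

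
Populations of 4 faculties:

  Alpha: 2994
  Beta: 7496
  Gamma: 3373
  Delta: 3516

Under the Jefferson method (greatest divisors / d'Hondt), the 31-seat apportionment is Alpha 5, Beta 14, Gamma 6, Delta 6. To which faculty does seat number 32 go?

Priority for the next seat is population ÷ (current seats + 1).
Priorities: Alpha 499.000, Beta 499.733, Gamma 481.857, Delta 502.286.
Highest priority: Delta.

Delta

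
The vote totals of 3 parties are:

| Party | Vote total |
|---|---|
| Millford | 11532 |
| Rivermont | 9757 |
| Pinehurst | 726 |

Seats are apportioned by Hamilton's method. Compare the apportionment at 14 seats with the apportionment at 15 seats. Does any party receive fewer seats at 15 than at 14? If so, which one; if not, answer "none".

At 14 seats: Millford 7, Rivermont 6, Pinehurst 1.
At 15 seats: Millford 8, Rivermont 7, Pinehurst 0.
Pinehurst drops from 1 to 0.

Pinehurst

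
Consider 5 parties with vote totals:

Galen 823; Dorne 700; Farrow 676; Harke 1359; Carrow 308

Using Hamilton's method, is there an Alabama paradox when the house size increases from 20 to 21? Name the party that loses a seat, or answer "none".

none

At 20 seats: Galen 4, Dorne 4, Farrow 3, Harke 7, Carrow 2.
At 21 seats: Galen 4, Dorne 4, Farrow 4, Harke 7, Carrow 2.
No party's allocation decreased.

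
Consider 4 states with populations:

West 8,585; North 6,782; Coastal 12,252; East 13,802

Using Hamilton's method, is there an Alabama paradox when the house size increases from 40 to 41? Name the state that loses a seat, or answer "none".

At 40 seats: West 8, North 7, Coastal 12, East 13.
At 41 seats: West 8, North 7, Coastal 12, East 14.
No state's allocation decreased.

none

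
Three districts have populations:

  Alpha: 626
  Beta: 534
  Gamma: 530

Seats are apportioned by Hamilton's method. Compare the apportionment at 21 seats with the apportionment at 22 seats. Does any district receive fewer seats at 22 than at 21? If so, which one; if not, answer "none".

At 21 seats: Alpha 8, Beta 7, Gamma 6.
At 22 seats: Alpha 8, Beta 7, Gamma 7.
No district's allocation decreased.

none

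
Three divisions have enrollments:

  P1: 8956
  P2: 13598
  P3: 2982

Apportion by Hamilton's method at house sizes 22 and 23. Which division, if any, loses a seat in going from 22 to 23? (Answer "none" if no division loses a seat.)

At 22 seats: P1 8, P2 12, P3 2.
At 23 seats: P1 8, P2 12, P3 3.
No division's allocation decreased.

none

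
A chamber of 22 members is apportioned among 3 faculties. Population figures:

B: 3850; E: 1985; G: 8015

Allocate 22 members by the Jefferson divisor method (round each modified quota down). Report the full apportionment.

B: 6, E: 3, G: 13

Standard divisor 13850/22 ≈ 629.545; standard quotas: B 6.116, E 3.153, G 12.731.
Rounding down gives 6, 3, 12 = 21 seats, so the divisor must be adjusted.
With modified divisor 600: modified quotas B 6.417, E 3.308, G 13.358.
Rounding down: B 6, E 3, G 13 (total 22).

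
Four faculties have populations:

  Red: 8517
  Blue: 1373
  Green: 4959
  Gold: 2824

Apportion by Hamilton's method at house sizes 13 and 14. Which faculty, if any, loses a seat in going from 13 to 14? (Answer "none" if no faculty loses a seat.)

At 13 seats: Red 6, Blue 1, Green 4, Gold 2.
At 14 seats: Red 7, Blue 1, Green 4, Gold 2.
No faculty's allocation decreased.

none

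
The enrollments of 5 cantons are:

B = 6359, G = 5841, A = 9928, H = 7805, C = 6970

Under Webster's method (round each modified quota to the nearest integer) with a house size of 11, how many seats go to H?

Standard divisor 36903/11 ≈ 3354.818; standard quotas: B 1.895, G 1.741, A 2.959, H 2.327, C 2.078.
Rounding to the nearest integer gives B 2, G 2, A 3, H 2, C 2 — total 11, matching the house size, so no adjustment is needed.
H receives 2.

2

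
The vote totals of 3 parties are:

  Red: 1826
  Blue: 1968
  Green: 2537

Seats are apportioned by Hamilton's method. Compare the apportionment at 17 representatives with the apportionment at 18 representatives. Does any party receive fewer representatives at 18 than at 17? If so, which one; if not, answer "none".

none

At 17 seats: Red 5, Blue 5, Green 7.
At 18 seats: Red 5, Blue 6, Green 7.
No party's allocation decreased.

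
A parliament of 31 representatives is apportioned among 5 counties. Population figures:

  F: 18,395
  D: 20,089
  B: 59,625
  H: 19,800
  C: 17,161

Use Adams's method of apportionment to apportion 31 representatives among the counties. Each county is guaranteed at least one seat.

Standard divisor 135070/31 ≈ 4357.097; standard quotas: F 4.222, D 4.611, B 13.685, H 4.544, C 3.939.
Rounding up gives 5, 5, 14, 5, 4 = 33 seats, so the divisor must be adjusted.
With modified divisor 4800: modified quotas F 3.832, D 4.185, B 12.422, H 4.125, C 3.575.
Rounding up: F 4, D 5, B 13, H 5, C 4 (total 31).

F: 4; D: 5; B: 13; H: 5; C: 4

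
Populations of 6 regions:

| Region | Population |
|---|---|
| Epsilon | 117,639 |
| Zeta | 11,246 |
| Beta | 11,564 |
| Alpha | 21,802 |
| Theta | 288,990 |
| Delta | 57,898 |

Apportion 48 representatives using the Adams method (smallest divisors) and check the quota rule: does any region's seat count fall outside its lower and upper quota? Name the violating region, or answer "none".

Standard quotas: Epsilon 11.091, Zeta 1.060, Beta 1.090, Alpha 2.055, Theta 27.245, Delta 5.458.
Adams allocation: Epsilon 11, Zeta 1, Beta 2, Alpha 2, Theta 26, Delta 6.
Theta has quota 27.245 (lower 27, upper 28) but receives 26 — outside the quota interval.

Theta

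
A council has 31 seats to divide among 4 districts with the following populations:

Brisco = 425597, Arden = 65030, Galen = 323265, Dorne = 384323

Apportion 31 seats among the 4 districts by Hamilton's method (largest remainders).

Brisco 11, Arden 2, Galen 8, Dorne 10

The standard divisor is 1198215/31 ≈ 38652.097.
Standard quotas: Brisco 11.0110, Arden 1.6824, Galen 8.3635, Dorne 9.9431.
Lower quotas: Brisco 11, Arden 1, Galen 8, Dorne 9 (sum 29, leaving 2 seats).
Remainders in descending order: Dorne 0.9431, Arden 0.6824, Galen 0.3635, Brisco 0.0110.
The surplus seats go to Dorne, Arden.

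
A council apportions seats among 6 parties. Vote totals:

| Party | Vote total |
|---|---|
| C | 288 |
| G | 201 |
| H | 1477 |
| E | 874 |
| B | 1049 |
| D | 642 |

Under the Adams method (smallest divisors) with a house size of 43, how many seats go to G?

2

Standard divisor 4531/43 ≈ 105.372; standard quotas: C 2.733, G 1.908, H 14.017, E 8.294, B 9.955, D 6.093.
Rounding up gives 3, 2, 15, 9, 10, 7 = 46 seats, so the divisor must be adjusted.
With modified divisor 110: modified quotas C 2.618, G 1.827, H 13.427, E 7.945, B 9.536, D 5.836.
Rounding up: C 3, G 2, H 14, E 8, B 10, D 6 (total 43).
G receives 2.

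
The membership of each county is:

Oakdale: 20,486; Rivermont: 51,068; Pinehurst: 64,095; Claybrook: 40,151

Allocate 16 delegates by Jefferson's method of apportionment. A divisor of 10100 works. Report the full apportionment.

With modified divisor 10100: modified quotas Oakdale 2.028, Rivermont 5.056, Pinehurst 6.346, Claybrook 3.975.
Rounding down: Oakdale 2, Rivermont 5, Pinehurst 6, Claybrook 3 (total 16).

Oakdale=2, Rivermont=5, Pinehurst=6, Claybrook=3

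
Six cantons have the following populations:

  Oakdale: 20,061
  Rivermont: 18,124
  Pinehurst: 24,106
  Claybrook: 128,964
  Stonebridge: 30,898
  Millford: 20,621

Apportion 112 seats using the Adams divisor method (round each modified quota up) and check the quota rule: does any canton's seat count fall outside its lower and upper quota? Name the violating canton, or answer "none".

Standard quotas: Oakdale 9.255, Rivermont 8.361, Pinehurst 11.121, Claybrook 59.496, Stonebridge 14.254, Millford 9.513.
Adams allocation: Oakdale 10, Rivermont 9, Pinehurst 11, Claybrook 58, Stonebridge 14, Millford 10.
Claybrook has quota 59.496 (lower 59, upper 60) but receives 58 — outside the quota interval.

Claybrook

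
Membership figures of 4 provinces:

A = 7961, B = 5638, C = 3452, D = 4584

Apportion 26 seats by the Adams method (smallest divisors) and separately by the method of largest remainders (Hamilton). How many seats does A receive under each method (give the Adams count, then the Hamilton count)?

9 and 10

Adams: A 9, B 7, C 4, D 6.
Hamilton: A 10, B 7, C 4, D 5.
A gets 9 under Adams and 10 under Hamilton.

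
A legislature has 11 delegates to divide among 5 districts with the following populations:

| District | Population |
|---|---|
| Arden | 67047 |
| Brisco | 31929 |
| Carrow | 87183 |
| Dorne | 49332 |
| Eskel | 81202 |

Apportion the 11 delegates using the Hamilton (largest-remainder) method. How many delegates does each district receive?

Arden=2; Brisco=1; Carrow=3; Dorne=2; Eskel=3

Total 316693; standard divisor 316693/11 ≈ 28790.273.
Standard quotas: Arden 2.3288, Brisco 1.1090, Carrow 3.0282, Dorne 1.7135, Eskel 2.8205.
Lower quotas: Arden 2, Brisco 1, Carrow 3, Dorne 1, Eskel 2 (sum 9, leaving 2 seats).
Remainders in descending order: Eskel 0.8205, Dorne 0.7135, Arden 0.3288, Brisco 0.1090, Carrow 0.0282.
The surplus seats go to Eskel, Dorne.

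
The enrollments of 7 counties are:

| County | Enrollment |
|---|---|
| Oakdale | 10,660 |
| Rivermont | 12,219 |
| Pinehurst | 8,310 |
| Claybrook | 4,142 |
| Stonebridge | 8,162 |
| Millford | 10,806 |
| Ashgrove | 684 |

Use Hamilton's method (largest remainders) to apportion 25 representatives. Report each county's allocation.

The standard divisor is 54983/25 ≈ 2199.32.
Standard quotas: Oakdale 4.8470, Rivermont 5.5558, Pinehurst 3.7784, Claybrook 1.8833, Stonebridge 3.7111, Millford 4.9133, Ashgrove 0.3110.
Lower quotas: Oakdale 4, Rivermont 5, Pinehurst 3, Claybrook 1, Stonebridge 3, Millford 4, Ashgrove 0 (sum 20, leaving 5 seats).
Remainders in descending order: Millford 0.9133, Claybrook 0.8833, Oakdale 0.8470, Pinehurst 0.7784, Stonebridge 0.7111, Rivermont 0.5558, Ashgrove 0.3110.
The surplus seats go to Millford, Claybrook, Oakdale, Pinehurst, Stonebridge.

Oakdale 5; Rivermont 5; Pinehurst 4; Claybrook 2; Stonebridge 4; Millford 5; Ashgrove 0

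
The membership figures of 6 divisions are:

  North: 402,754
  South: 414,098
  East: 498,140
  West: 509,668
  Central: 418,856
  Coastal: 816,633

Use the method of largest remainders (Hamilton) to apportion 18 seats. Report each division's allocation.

North: 2, South: 2, East: 3, West: 3, Central: 3, Coastal: 5

Total 3060149; standard divisor 3060149/18 ≈ 170008.278.
Standard quotas: North 2.3690, South 2.4358, East 2.9301, West 2.9979, Central 2.4637, Coastal 4.8035.
Lower quotas: North 2, South 2, East 2, West 2, Central 2, Coastal 4 (sum 14, leaving 4 seats).
Remainders in descending order: West 0.9979, East 0.9301, Coastal 0.8035, Central 0.4637, South 0.4358, North 0.3690.
The surplus seats go to West, East, Coastal, Central.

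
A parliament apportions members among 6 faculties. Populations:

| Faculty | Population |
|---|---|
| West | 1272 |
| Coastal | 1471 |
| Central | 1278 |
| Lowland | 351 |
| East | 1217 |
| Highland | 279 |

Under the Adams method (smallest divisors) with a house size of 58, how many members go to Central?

13

Standard divisor 5868/58 ≈ 101.172; standard quotas: West 12.573, Coastal 14.540, Central 12.632, Lowland 3.469, East 12.029, Highland 2.758.
Rounding up gives 13, 15, 13, 4, 13, 3 = 61 seats, so the divisor must be adjusted.
With modified divisor 106.2: modified quotas West 11.977, Coastal 13.851, Central 12.034, Lowland 3.305, East 11.460, Highland 2.627.
Rounding up: West 12, Coastal 14, Central 13, Lowland 4, East 12, Highland 3 (total 58).
Central receives 13.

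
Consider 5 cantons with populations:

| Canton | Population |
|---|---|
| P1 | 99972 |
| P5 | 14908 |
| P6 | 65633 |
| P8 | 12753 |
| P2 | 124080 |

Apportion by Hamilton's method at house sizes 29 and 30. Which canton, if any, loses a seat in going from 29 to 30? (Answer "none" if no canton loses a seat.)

At 29 seats: P1 9, P5 2, P6 6, P8 1, P2 11.
At 30 seats: P1 10, P5 1, P6 6, P8 1, P2 12.
P5 drops from 2 to 1.

P5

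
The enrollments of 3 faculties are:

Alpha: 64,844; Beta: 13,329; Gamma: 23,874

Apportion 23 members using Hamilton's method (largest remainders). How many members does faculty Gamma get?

Total 102047; standard divisor 102047/23 ≈ 4436.826.
Standard quotas: Alpha 14.6150, Beta 3.0042, Gamma 5.3809.
Lower quotas: Alpha 14, Beta 3, Gamma 5 (sum 22, leaving 1 seat).
Remainders in descending order: Alpha 0.6150, Gamma 0.3809, Beta 0.0042.
The surplus seat goes to Alpha.
Gamma receives 5.

5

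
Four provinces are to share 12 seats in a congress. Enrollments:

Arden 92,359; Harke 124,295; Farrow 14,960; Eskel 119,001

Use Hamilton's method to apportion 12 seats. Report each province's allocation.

Total 350615; standard divisor 350615/12 ≈ 29217.917.
Standard quotas: Arden 3.1610, Harke 4.2541, Farrow 0.5120, Eskel 4.0729.
Lower quotas: Arden 3, Harke 4, Farrow 0, Eskel 4 (sum 11, leaving 1 seat).
Remainders in descending order: Farrow 0.5120, Harke 0.2541, Arden 0.1610, Eskel 0.0729.
The surplus seat goes to Farrow.

Arden 3, Harke 4, Farrow 1, Eskel 4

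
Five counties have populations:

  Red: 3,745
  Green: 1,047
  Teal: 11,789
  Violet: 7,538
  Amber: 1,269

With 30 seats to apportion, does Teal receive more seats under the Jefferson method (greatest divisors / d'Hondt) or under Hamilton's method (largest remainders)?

Jefferson: Red 4, Green 1, Teal 15, Violet 9, Amber 1.
Hamilton: Red 4, Green 1, Teal 14, Violet 9, Amber 2.
Teal gets 15 under Jefferson and 14 under Hamilton.

Jefferson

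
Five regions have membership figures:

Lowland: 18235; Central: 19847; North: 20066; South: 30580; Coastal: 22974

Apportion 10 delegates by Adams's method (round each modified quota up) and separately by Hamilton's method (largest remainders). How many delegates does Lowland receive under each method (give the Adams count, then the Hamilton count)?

2 and 1

Adams: Lowland 2, Central 2, North 2, South 2, Coastal 2.
Hamilton: Lowland 1, Central 2, North 2, South 3, Coastal 2.
Lowland gets 2 under Adams and 1 under Hamilton.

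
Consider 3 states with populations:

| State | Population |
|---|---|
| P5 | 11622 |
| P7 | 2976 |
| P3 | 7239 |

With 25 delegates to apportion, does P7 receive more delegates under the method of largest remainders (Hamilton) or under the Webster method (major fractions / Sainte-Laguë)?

Hamilton

Hamilton: P5 13, P7 4, P3 8.
Webster: P5 14, P7 3, P3 8.
P7 gets 4 under Hamilton and 3 under Webster.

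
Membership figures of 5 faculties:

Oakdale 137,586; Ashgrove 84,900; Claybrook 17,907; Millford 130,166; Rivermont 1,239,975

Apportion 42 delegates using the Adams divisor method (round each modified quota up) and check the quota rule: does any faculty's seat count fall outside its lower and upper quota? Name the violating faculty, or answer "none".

Standard quotas: Oakdale 3.588, Ashgrove 2.214, Claybrook 0.467, Millford 3.395, Rivermont 32.336.
Adams allocation: Oakdale 4, Ashgrove 3, Claybrook 1, Millford 4, Rivermont 30.
Rivermont has quota 32.336 (lower 32, upper 33) but receives 30 — outside the quota interval.

Rivermont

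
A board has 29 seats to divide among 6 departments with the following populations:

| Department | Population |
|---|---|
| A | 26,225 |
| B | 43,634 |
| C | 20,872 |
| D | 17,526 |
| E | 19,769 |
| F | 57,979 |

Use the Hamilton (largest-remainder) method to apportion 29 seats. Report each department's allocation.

The standard divisor is 186005/29 ≈ 6413.966.
Standard quotas: A 4.0887, B 6.8030, C 3.2541, D 2.7325, E 3.0822, F 9.0395.
Lower quotas: A 4, B 6, C 3, D 2, E 3, F 9 (sum 27, leaving 2 seats).
Remainders in descending order: B 0.8030, D 0.7325, C 0.2541, A 0.0887, E 0.0822, F 0.0395.
Largest remainders: B, D receive the extra seats.

A: 4; B: 7; C: 3; D: 3; E: 3; F: 9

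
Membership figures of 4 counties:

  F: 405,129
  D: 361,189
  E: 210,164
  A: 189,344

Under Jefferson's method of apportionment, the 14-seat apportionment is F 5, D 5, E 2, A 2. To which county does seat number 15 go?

Priority for the next seat is population ÷ (current seats + 1).
Priorities: F 67521.500, D 60198.167, E 70054.667, A 63114.667.
Highest priority: E.

E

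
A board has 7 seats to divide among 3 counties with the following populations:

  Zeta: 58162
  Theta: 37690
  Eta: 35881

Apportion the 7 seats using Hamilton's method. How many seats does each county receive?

Zeta=3; Theta=2; Eta=2

The standard divisor is 131733/7 = 18819.
Standard quotas: Zeta 3.0906, Theta 2.0028, Eta 1.9066.
Lower quotas: Zeta 3, Theta 2, Eta 1 (sum 6, leaving 1 seat).
Remainders in descending order: Eta 0.9066, Zeta 0.0906, Theta 0.0028.
Largest remainder: Eta receives the extra seat.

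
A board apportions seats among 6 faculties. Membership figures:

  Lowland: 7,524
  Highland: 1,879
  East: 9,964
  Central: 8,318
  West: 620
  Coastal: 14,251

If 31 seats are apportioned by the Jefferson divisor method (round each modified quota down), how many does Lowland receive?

6

Standard divisor 42556/31 ≈ 1372.774; standard quotas: Lowland 5.481, Highland 1.369, East 7.258, Central 6.059, West 0.452, Coastal 10.381.
Rounding down gives 5, 1, 7, 6, 0, 10 = 29 seats, so the divisor must be adjusted.
With modified divisor 1249.8: modified quotas Lowland 6.020, Highland 1.503, East 7.972, Central 6.655, West 0.496, Coastal 11.403.
Rounding down: Lowland 6, Highland 1, East 7, Central 6, West 0, Coastal 11 (total 31).
Lowland receives 6.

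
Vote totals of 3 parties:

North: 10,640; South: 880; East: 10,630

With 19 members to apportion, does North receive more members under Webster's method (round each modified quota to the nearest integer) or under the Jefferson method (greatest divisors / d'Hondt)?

Jefferson

Webster: North 9, South 1, East 9.
Jefferson: North 10, South 0, East 9.
North gets 9 under Webster and 10 under Jefferson.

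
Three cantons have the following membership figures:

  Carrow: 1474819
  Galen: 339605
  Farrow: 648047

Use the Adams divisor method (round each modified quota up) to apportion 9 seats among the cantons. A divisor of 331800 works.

With modified divisor 331800: modified quotas Carrow 4.445, Galen 1.024, Farrow 1.953.
Rounding up: Carrow 5, Galen 2, Farrow 2 (total 9).

Carrow=5; Galen=2; Farrow=2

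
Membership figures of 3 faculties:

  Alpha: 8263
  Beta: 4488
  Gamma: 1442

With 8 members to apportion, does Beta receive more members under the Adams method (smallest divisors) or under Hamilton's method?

Adams: Alpha 4, Beta 3, Gamma 1.
Hamilton: Alpha 5, Beta 2, Gamma 1.
Beta gets 3 under Adams and 2 under Hamilton.

Adams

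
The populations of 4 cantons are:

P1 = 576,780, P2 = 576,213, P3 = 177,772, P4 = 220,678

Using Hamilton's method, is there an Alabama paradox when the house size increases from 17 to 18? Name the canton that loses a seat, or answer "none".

At 17 seats: P1 6, P2 6, P3 2, P4 3.
At 18 seats: P1 7, P2 7, P3 2, P4 2.
P4 drops from 3 to 2.

P4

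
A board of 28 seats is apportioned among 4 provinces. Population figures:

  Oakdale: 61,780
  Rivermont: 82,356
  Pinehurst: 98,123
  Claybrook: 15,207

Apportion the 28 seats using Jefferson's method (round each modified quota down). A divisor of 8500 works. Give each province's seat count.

Oakdale=7, Rivermont=9, Pinehurst=11, Claybrook=1

With modified divisor 8500: modified quotas Oakdale 7.268, Rivermont 9.689, Pinehurst 11.544, Claybrook 1.789.
Rounding down: Oakdale 7, Rivermont 9, Pinehurst 11, Claybrook 1 (total 28).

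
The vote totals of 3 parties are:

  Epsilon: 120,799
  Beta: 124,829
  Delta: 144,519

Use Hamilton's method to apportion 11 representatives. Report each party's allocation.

The standard divisor is 390147/11 ≈ 35467.909.
Standard quotas: Epsilon 3.4059, Beta 3.5195, Delta 4.0746.
Lower quotas: Epsilon 3, Beta 3, Delta 4 (sum 10, leaving 1 seat).
Remainders in descending order: Beta 0.5195, Epsilon 0.4059, Delta 0.0746.
Largest remainder: Beta receives the extra seat.

Epsilon: 3; Beta: 4; Delta: 4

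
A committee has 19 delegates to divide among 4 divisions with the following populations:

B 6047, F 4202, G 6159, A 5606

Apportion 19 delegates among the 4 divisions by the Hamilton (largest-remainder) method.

Total 22014; standard divisor 22014/19 ≈ 1158.632.
Standard quotas: B 5.2191, F 3.6267, G 5.3158, A 4.8385.
Lower quotas: B 5, F 3, G 5, A 4 (sum 17, leaving 2 seats).
Remainders in descending order: A 0.8385, F 0.6267, G 0.3158, B 0.2191.
The surplus seats go to A, F.

B 5, F 4, G 5, A 5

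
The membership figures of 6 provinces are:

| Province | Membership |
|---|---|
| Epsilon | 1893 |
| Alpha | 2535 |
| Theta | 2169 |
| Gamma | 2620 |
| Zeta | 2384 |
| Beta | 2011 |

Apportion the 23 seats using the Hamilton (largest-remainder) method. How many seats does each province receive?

Epsilon 3, Alpha 4, Theta 4, Gamma 5, Zeta 4, Beta 3

Total 13612; standard divisor 13612/23 ≈ 591.826.
Standard quotas: Epsilon 3.199, Alpha 4.283, Theta 3.665, Gamma 4.427, Zeta 4.028, Beta 3.398.
Lower quotas: Epsilon 3, Alpha 4, Theta 3, Gamma 4, Zeta 4, Beta 3 (sum 21, leaving 2 seats).
Remainders in descending order: Theta 0.665, Gamma 0.427, Beta 0.398, Alpha 0.283, Epsilon 0.199, Zeta 0.028.
Largest remainders: Theta, Gamma receive the extra seats.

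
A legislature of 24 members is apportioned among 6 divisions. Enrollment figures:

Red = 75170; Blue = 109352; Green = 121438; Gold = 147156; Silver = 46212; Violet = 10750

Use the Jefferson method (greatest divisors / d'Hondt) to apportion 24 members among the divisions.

Standard divisor 510078/24 ≈ 21253.25; standard quotas: Red 3.537, Blue 5.145, Green 5.714, Gold 6.924, Silver 2.174, Violet 0.506.
Rounding down gives 3, 5, 5, 6, 2, 0 = 21 seats, so the divisor must be adjusted.
With modified divisor 18600: modified quotas Red 4.041, Blue 5.879, Green 6.529, Gold 7.912, Silver 2.485, Violet 0.578.
Rounding down: Red 4, Blue 5, Green 6, Gold 7, Silver 2, Violet 0 (total 24).

Red 4, Blue 5, Green 6, Gold 7, Silver 2, Violet 0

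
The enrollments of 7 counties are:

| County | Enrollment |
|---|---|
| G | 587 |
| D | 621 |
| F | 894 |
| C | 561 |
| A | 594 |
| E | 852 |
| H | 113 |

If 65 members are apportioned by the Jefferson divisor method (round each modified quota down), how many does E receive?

Standard divisor 4222/65 ≈ 64.954; standard quotas: G 9.037, D 9.561, F 13.764, C 8.637, A 9.145, E 13.117, H 1.740.
Rounding down gives 9, 9, 13, 8, 9, 13, 1 = 62 seats, so the divisor must be adjusted.
With modified divisor 61: modified quotas G 9.623, D 10.180, F 14.656, C 9.197, A 9.738, E 13.967, H 1.852.
Rounding down: G 9, D 10, F 14, C 9, A 9, E 13, H 1 (total 65).
E receives 13.

13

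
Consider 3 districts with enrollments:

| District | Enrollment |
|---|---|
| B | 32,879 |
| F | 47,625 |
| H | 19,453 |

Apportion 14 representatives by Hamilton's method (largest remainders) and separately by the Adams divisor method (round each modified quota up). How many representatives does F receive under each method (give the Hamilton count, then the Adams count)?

Hamilton: B 4, F 7, H 3.
Adams: B 5, F 6, H 3.
F gets 7 under Hamilton and 6 under Adams.

7 and 6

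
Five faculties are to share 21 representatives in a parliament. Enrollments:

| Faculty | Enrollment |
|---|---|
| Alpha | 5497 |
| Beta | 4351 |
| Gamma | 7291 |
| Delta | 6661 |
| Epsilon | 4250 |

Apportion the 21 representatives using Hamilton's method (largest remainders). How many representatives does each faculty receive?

Alpha: 4, Beta: 3, Gamma: 6, Delta: 5, Epsilon: 3

The standard divisor is 28050/21 ≈ 1335.714.
Standard quotas: Alpha 4.1154, Beta 3.2574, Gamma 5.4585, Delta 4.9868, Epsilon 3.1818.
Lower quotas: Alpha 4, Beta 3, Gamma 5, Delta 4, Epsilon 3 (sum 19, leaving 2 seats).
Remainders in descending order: Delta 0.9868, Gamma 0.4585, Beta 0.2574, Epsilon 0.1818, Alpha 0.1154.
The surplus seats go to Delta, Gamma.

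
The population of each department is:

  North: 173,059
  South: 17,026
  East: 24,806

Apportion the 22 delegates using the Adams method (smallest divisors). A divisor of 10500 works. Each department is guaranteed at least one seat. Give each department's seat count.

North 17, South 2, East 3

With modified divisor 10500: modified quotas North 16.482, South 1.622, East 2.362.
Rounding up: North 17, South 2, East 3 (total 22).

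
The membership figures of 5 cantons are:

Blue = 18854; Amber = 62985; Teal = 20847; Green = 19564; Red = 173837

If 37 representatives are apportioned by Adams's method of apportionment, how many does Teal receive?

Standard divisor 296087/37 ≈ 8002.351; standard quotas: Blue 2.356, Amber 7.871, Teal 2.605, Green 2.445, Red 21.723.
Rounding up gives 3, 8, 3, 3, 22 = 39 seats, so the divisor must be adjusted.
With modified divisor 8800: modified quotas Blue 2.143, Amber 7.157, Teal 2.369, Green 2.223, Red 19.754.
Rounding up: Blue 3, Amber 8, Teal 3, Green 3, Red 20 (total 37).
Teal receives 3.

3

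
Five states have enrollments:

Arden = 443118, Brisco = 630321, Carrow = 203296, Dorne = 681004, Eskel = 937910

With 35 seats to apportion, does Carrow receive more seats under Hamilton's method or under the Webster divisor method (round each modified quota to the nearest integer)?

Hamilton: Arden 5, Brisco 8, Carrow 3, Dorne 8, Eskel 11.
Webster: Arden 5, Brisco 8, Carrow 2, Dorne 8, Eskel 12.
Carrow gets 3 under Hamilton and 2 under Webster.

Hamilton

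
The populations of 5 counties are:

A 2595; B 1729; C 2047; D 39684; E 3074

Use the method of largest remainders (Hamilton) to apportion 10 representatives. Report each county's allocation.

A 1, B 0, C 0, D 8, E 1

The standard divisor is 49129/10 ≈ 4912.9.
Standard quotas: A 0.5282, B 0.3519, C 0.4167, D 8.0775, E 0.6257.
Lower quotas: A 0, B 0, C 0, D 8, E 0 (sum 8, leaving 2 seats).
Remainders in descending order: E 0.6257, A 0.5282, C 0.4167, B 0.3519, D 0.0775.
Largest remainders: E, A receive the extra seats.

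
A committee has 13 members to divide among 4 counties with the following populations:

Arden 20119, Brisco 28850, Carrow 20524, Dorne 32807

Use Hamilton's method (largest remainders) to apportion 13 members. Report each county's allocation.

The standard divisor is 102300/13 ≈ 7869.231.
Standard quotas: Arden 2.5567, Brisco 3.6662, Carrow 2.6081, Dorne 4.1690.
Lower quotas: Arden 2, Brisco 3, Carrow 2, Dorne 4 (sum 11, leaving 2 seats).
Remainders in descending order: Brisco 0.6662, Carrow 0.6081, Arden 0.5567, Dorne 0.1690.
The surplus seats go to Brisco, Carrow.

Arden: 2; Brisco: 4; Carrow: 3; Dorne: 4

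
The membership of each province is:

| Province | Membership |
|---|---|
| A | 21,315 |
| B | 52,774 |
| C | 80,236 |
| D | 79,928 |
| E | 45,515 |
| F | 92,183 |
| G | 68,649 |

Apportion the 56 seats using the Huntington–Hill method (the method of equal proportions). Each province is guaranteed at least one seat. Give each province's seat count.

With divisor 8057: modified quotas A 2.646, B 6.550, C 9.959, D 9.920, E 5.649, F 11.441, G 8.520.
Geometric-mean thresholds: A √(2·3)=2.449, B √(6·7)=6.481, C √(9·10)=9.487, D √(9·10)=9.487, E √(5·6)=5.477, F √(11·12)=11.489, G √(8·9)=8.485.
Each quota rounded against its threshold gives A 3, B 7, C 10, D 10, E 6, F 11, G 9 (total 56).

A: 3; B: 7; C: 10; D: 10; E: 6; F: 11; G: 9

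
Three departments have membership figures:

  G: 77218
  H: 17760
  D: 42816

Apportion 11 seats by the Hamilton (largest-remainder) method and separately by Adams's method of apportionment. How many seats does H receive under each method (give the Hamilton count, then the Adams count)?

1 and 2

Hamilton: G 6, H 1, D 4.
Adams: G 6, H 2, D 3.
H gets 1 under Hamilton and 2 under Adams.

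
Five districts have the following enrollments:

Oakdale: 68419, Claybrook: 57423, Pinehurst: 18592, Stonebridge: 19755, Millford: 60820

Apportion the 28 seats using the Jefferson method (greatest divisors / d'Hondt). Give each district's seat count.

Standard divisor 225009/28 ≈ 8036.036; standard quotas: Oakdale 8.514, Claybrook 7.146, Pinehurst 2.314, Stonebridge 2.458, Millford 7.568.
Rounding down gives 8, 7, 2, 2, 7 = 26 seats, so the divisor must be adjusted.
With modified divisor 7400: modified quotas Oakdale 9.246, Claybrook 7.760, Pinehurst 2.512, Stonebridge 2.670, Millford 8.219.
Rounding down: Oakdale 9, Claybrook 7, Pinehurst 2, Stonebridge 2, Millford 8 (total 28).

Oakdale: 9; Claybrook: 7; Pinehurst: 2; Stonebridge: 2; Millford: 8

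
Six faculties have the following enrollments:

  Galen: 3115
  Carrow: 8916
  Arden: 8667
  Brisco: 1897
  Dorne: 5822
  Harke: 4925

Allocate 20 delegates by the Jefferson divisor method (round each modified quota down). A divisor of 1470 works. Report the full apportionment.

Galen: 2, Carrow: 6, Arden: 5, Brisco: 1, Dorne: 3, Harke: 3

With modified divisor 1470: modified quotas Galen 2.119, Carrow 6.065, Arden 5.896, Brisco 1.290, Dorne 3.961, Harke 3.350.
Rounding down: Galen 2, Carrow 6, Arden 5, Brisco 1, Dorne 3, Harke 3 (total 20).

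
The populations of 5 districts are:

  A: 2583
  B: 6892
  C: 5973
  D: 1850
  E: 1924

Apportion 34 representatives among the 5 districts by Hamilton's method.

A: 5, B: 12, C: 11, D: 3, E: 3

Standard divisor: 19222 ÷ 34 ≈ 565.353.
Standard quotas: A 4.5688, B 12.1906, C 10.5651, D 3.2723, E 3.4032.
Lower quotas: A 4, B 12, C 10, D 3, E 3 (sum 32, leaving 2 seats).
Remainders in descending order: A 0.5688, C 0.5651, E 0.4032, D 0.2723, B 0.1906.
The surplus seats go to A, C.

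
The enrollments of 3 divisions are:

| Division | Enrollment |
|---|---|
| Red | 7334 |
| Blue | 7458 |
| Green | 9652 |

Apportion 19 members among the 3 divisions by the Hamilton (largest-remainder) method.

Red 6, Blue 6, Green 7

The standard divisor is 24444/19 ≈ 1286.526.
Standard quotas: Red 5.7006, Blue 5.7970, Green 7.5024.
Lower quotas: Red 5, Blue 5, Green 7 (sum 17, leaving 2 seats).
Remainders in descending order: Blue 0.7970, Red 0.7006, Green 0.5024.
The surplus seats go to Blue, Red.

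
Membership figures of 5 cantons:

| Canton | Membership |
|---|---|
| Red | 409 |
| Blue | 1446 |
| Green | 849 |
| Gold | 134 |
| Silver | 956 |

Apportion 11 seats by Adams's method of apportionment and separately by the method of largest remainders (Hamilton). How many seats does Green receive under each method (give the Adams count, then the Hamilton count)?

2 and 3

Adams: Red 1, Blue 4, Green 2, Gold 1, Silver 3.
Hamilton: Red 1, Blue 4, Green 3, Gold 0, Silver 3.
Green gets 2 under Adams and 3 under Hamilton.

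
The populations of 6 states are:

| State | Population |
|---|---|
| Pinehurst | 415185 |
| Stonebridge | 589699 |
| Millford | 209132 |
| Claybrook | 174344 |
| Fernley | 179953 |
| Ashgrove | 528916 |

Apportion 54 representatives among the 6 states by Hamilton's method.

Standard divisor: 2097229 ÷ 54 ≈ 38837.574.
Standard quotas: Pinehurst 10.6903, Stonebridge 15.1837, Millford 5.3848, Claybrook 4.4891, Fernley 4.6335, Ashgrove 13.6187.
Lower quotas: Pinehurst 10, Stonebridge 15, Millford 5, Claybrook 4, Fernley 4, Ashgrove 13 (sum 51, leaving 3 seats).
Remainders in descending order: Pinehurst 0.6903, Fernley 0.6335, Ashgrove 0.6187, Claybrook 0.4891, Millford 0.3848, Stonebridge 0.1837.
The surplus seats go to Pinehurst, Fernley, Ashgrove.

Pinehurst 11, Stonebridge 15, Millford 5, Claybrook 4, Fernley 5, Ashgrove 14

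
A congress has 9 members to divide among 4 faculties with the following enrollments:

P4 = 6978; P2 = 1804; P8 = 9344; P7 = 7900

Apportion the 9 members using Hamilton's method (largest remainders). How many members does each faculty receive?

P4 2; P2 1; P8 3; P7 3

The standard divisor is 26026/9 ≈ 2891.778.
Standard quotas: P4 2.4130, P2 0.6238, P8 3.2312, P7 2.7319.
Lower quotas: P4 2, P2 0, P8 3, P7 2 (sum 7, leaving 2 seats).
Remainders in descending order: P7 0.7319, P2 0.6238, P4 0.4130, P8 0.2312.
Largest remainders: P7, P2 receive the extra seats.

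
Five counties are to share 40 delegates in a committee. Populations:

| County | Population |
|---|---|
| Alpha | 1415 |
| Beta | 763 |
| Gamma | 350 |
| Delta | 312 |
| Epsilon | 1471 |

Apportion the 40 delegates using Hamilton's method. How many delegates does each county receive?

Standard divisor: 4311 ÷ 40 ≈ 107.775.
Standard quotas: Alpha 13.129, Beta 7.080, Gamma 3.248, Delta 2.895, Epsilon 13.649.
Lower quotas: Alpha 13, Beta 7, Gamma 3, Delta 2, Epsilon 13 (sum 38, leaving 2 seats).
Remainders in descending order: Delta 0.895, Epsilon 0.649, Gamma 0.248, Alpha 0.129, Beta 0.080.
The surplus seats go to Delta, Epsilon.

Alpha 13; Beta 7; Gamma 3; Delta 3; Epsilon 14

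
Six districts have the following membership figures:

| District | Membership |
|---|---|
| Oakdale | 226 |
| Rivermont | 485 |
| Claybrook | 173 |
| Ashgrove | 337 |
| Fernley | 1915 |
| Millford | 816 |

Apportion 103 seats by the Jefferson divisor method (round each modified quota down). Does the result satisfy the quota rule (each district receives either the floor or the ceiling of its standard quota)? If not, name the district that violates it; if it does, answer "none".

Fernley

Standard quotas: Oakdale 5.890, Rivermont 12.640, Claybrook 4.509, Ashgrove 8.783, Fernley 49.910, Millford 21.267.
Jefferson allocation: Oakdale 6, Rivermont 12, Claybrook 4, Ashgrove 9, Fernley 51, Millford 21.
Fernley has quota 49.910 (lower 49, upper 50) but receives 51 — outside the quota interval.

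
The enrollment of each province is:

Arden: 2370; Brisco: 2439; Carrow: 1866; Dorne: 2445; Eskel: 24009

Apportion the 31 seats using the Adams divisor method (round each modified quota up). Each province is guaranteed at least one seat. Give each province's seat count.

Arden=2, Brisco=3, Carrow=2, Dorne=3, Eskel=21

Standard divisor 33129/31 ≈ 1068.677; standard quotas: Arden 2.218, Brisco 2.282, Carrow 1.746, Dorne 2.288, Eskel 22.466.
Rounding up gives 3, 3, 2, 3, 23 = 34 seats, so the divisor must be adjusted.
With modified divisor 1197.36: modified quotas Arden 1.979, Brisco 2.037, Carrow 1.558, Dorne 2.042, Eskel 20.052.
Rounding up: Arden 2, Brisco 3, Carrow 2, Dorne 3, Eskel 21 (total 31).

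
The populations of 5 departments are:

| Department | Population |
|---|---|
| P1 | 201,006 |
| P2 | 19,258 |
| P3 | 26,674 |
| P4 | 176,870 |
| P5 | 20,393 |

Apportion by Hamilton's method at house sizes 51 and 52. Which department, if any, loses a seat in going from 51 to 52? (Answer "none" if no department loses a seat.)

At 51 seats: P1 23, P2 2, P3 3, P4 20, P5 3.
At 52 seats: P1 24, P2 2, P3 3, P4 21, P5 2.
P5 drops from 3 to 2.

P5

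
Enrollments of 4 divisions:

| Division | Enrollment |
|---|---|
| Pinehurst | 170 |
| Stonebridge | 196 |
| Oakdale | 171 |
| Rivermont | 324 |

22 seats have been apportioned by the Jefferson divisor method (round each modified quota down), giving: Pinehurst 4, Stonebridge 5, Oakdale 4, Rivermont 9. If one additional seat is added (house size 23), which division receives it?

Oakdale

Priority for the next seat is population ÷ (current seats + 1).
Priorities: Pinehurst 34.000, Stonebridge 32.667, Oakdale 34.200, Rivermont 32.400.
Highest priority: Oakdale.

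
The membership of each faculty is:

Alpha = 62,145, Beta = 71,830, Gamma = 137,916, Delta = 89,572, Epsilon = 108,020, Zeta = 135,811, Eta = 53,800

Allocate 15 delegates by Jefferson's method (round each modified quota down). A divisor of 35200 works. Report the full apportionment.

With modified divisor 35200: modified quotas Alpha 1.765, Beta 2.041, Gamma 3.918, Delta 2.545, Epsilon 3.069, Zeta 3.858, Eta 1.528.
Rounding down: Alpha 1, Beta 2, Gamma 3, Delta 2, Epsilon 3, Zeta 3, Eta 1 (total 15).

Alpha 1, Beta 2, Gamma 3, Delta 2, Epsilon 3, Zeta 3, Eta 1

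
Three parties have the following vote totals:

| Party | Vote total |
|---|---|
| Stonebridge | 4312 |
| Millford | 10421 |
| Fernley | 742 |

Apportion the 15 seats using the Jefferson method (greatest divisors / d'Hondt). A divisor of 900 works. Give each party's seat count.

With modified divisor 900: modified quotas Stonebridge 4.791, Millford 11.579, Fernley 0.824.
Rounding down: Stonebridge 4, Millford 11, Fernley 0 (total 15).

Stonebridge=4, Millford=11, Fernley=0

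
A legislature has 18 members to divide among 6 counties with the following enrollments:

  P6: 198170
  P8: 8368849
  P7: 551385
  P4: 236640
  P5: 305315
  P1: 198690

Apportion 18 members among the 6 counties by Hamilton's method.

The standard divisor is 9859049/18 ≈ 547724.944.
Standard quotas: P6 0.3618, P8 15.2793, P7 1.0067, P4 0.4320, P5 0.5574, P1 0.3628.
Lower quotas: P6 0, P8 15, P7 1, P4 0, P5 0, P1 0 (sum 16, leaving 2 seats).
Remainders in descending order: P5 0.5574, P4 0.4320, P1 0.3628, P6 0.3618, P8 0.2793, P7 0.0067.
The surplus seats go to P5, P4.

P6=0; P8=15; P7=1; P4=1; P5=1; P1=0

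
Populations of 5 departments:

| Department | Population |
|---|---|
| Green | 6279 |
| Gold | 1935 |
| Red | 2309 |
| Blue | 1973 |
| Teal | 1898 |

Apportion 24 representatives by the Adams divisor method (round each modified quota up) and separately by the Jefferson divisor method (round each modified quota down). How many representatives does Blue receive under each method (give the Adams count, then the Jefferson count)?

Adams: Green 10, Gold 3, Red 4, Blue 4, Teal 3.
Jefferson: Green 11, Gold 3, Red 4, Blue 3, Teal 3.
Blue gets 4 under Adams and 3 under Jefferson.

4 and 3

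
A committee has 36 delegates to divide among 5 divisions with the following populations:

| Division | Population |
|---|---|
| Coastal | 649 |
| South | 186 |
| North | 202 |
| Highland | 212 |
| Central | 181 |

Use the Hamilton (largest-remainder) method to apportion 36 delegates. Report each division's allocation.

The standard divisor is 1430/36 ≈ 39.722.
Standard quotas: Coastal 16.338, South 4.683, North 5.085, Highland 5.337, Central 4.557.
Lower quotas: Coastal 16, South 4, North 5, Highland 5, Central 4 (sum 34, leaving 2 seats).
Remainders in descending order: South 0.683, Central 0.557, Coastal 0.338, Highland 0.337, North 0.085.
The surplus seats go to South, Central.

Coastal=16, South=5, North=5, Highland=5, Central=5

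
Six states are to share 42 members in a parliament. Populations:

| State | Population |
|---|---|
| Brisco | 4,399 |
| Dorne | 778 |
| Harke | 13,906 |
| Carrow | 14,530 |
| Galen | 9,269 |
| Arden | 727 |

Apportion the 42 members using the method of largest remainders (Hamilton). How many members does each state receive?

Standard divisor: 43609 ÷ 42 ≈ 1038.31.
Standard quotas: Brisco 4.2367, Dorne 0.7493, Harke 13.3929, Carrow 13.9939, Galen 8.9270, Arden 0.7002.
Lower quotas: Brisco 4, Dorne 0, Harke 13, Carrow 13, Galen 8, Arden 0 (sum 38, leaving 4 seats).
Remainders in descending order: Carrow 0.9939, Galen 0.9270, Dorne 0.7493, Arden 0.7002, Harke 0.3929, Brisco 0.2367.
Largest remainders: Carrow, Galen, Dorne, Arden receive the extra seats.

Brisco 4, Dorne 1, Harke 13, Carrow 14, Galen 9, Arden 1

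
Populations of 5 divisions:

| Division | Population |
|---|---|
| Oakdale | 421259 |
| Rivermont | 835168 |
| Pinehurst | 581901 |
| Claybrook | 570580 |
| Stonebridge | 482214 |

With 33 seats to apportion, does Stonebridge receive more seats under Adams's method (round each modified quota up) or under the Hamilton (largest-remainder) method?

Adams: Oakdale 5, Rivermont 9, Pinehurst 7, Claybrook 6, Stonebridge 6.
Hamilton: Oakdale 5, Rivermont 10, Pinehurst 7, Claybrook 6, Stonebridge 5.
Stonebridge gets 6 under Adams and 5 under Hamilton.

Adams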